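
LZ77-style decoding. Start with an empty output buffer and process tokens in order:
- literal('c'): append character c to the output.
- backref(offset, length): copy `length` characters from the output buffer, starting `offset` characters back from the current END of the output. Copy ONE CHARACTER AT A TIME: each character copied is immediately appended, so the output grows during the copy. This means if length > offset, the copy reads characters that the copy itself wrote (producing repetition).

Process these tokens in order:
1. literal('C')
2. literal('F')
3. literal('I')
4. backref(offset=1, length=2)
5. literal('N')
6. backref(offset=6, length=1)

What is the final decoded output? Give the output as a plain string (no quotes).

Token 1: literal('C'). Output: "C"
Token 2: literal('F'). Output: "CF"
Token 3: literal('I'). Output: "CFI"
Token 4: backref(off=1, len=2) (overlapping!). Copied 'II' from pos 2. Output: "CFIII"
Token 5: literal('N'). Output: "CFIIIN"
Token 6: backref(off=6, len=1). Copied 'C' from pos 0. Output: "CFIIINC"

Answer: CFIIINC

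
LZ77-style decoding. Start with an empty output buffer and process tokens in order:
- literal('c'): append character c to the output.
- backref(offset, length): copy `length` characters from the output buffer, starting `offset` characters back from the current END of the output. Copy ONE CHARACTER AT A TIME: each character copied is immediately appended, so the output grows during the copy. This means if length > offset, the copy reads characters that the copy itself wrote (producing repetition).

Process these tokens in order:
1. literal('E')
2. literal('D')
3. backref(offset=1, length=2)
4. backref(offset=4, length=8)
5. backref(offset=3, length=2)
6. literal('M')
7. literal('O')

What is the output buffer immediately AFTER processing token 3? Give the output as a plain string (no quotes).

Token 1: literal('E'). Output: "E"
Token 2: literal('D'). Output: "ED"
Token 3: backref(off=1, len=2) (overlapping!). Copied 'DD' from pos 1. Output: "EDDD"

Answer: EDDD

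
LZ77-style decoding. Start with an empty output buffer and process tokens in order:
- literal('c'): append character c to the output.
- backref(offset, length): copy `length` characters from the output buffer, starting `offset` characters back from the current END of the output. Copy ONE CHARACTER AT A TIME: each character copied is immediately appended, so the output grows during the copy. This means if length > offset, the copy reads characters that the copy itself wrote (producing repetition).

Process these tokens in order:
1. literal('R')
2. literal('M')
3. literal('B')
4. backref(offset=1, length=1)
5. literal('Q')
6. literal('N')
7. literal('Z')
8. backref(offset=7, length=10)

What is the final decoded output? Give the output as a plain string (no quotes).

Token 1: literal('R'). Output: "R"
Token 2: literal('M'). Output: "RM"
Token 3: literal('B'). Output: "RMB"
Token 4: backref(off=1, len=1). Copied 'B' from pos 2. Output: "RMBB"
Token 5: literal('Q'). Output: "RMBBQ"
Token 6: literal('N'). Output: "RMBBQN"
Token 7: literal('Z'). Output: "RMBBQNZ"
Token 8: backref(off=7, len=10) (overlapping!). Copied 'RMBBQNZRMB' from pos 0. Output: "RMBBQNZRMBBQNZRMB"

Answer: RMBBQNZRMBBQNZRMB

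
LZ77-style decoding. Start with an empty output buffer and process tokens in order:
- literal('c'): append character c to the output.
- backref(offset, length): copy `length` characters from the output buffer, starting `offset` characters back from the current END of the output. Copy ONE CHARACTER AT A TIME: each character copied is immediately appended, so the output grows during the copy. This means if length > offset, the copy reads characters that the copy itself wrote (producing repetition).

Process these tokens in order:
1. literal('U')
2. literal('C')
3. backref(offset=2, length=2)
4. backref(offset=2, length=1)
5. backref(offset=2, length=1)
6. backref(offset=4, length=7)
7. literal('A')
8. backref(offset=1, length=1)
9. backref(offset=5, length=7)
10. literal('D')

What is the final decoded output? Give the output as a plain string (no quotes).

Answer: UCUCUCUCUCUCUAAUCUAAUCD

Derivation:
Token 1: literal('U'). Output: "U"
Token 2: literal('C'). Output: "UC"
Token 3: backref(off=2, len=2). Copied 'UC' from pos 0. Output: "UCUC"
Token 4: backref(off=2, len=1). Copied 'U' from pos 2. Output: "UCUCU"
Token 5: backref(off=2, len=1). Copied 'C' from pos 3. Output: "UCUCUC"
Token 6: backref(off=4, len=7) (overlapping!). Copied 'UCUCUCU' from pos 2. Output: "UCUCUCUCUCUCU"
Token 7: literal('A'). Output: "UCUCUCUCUCUCUA"
Token 8: backref(off=1, len=1). Copied 'A' from pos 13. Output: "UCUCUCUCUCUCUAA"
Token 9: backref(off=5, len=7) (overlapping!). Copied 'UCUAAUC' from pos 10. Output: "UCUCUCUCUCUCUAAUCUAAUC"
Token 10: literal('D'). Output: "UCUCUCUCUCUCUAAUCUAAUCD"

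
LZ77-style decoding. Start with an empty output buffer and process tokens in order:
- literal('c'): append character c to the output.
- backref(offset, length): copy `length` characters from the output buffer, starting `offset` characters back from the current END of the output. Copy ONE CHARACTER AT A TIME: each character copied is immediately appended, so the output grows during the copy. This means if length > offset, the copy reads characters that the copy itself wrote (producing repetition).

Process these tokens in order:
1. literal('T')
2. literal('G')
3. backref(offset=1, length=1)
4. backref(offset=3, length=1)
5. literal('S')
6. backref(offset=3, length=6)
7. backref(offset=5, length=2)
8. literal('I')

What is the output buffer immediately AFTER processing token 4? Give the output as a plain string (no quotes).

Answer: TGGT

Derivation:
Token 1: literal('T'). Output: "T"
Token 2: literal('G'). Output: "TG"
Token 3: backref(off=1, len=1). Copied 'G' from pos 1. Output: "TGG"
Token 4: backref(off=3, len=1). Copied 'T' from pos 0. Output: "TGGT"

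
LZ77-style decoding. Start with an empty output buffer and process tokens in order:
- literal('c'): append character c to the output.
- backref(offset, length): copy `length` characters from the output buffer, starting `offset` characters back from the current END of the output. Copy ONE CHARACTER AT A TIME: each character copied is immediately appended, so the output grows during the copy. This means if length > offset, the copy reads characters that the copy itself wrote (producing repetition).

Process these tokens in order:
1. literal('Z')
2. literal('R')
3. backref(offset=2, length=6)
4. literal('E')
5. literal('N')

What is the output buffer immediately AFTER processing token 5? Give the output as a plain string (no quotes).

Answer: ZRZRZRZREN

Derivation:
Token 1: literal('Z'). Output: "Z"
Token 2: literal('R'). Output: "ZR"
Token 3: backref(off=2, len=6) (overlapping!). Copied 'ZRZRZR' from pos 0. Output: "ZRZRZRZR"
Token 4: literal('E'). Output: "ZRZRZRZRE"
Token 5: literal('N'). Output: "ZRZRZRZREN"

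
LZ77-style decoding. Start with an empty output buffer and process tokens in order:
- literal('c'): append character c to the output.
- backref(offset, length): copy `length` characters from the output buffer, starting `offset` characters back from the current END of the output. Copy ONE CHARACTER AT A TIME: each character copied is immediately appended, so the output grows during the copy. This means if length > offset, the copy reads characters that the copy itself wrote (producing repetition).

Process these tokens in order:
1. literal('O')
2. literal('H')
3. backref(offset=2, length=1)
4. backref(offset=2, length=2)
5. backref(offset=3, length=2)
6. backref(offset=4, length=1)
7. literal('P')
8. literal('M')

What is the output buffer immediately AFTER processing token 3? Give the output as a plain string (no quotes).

Token 1: literal('O'). Output: "O"
Token 2: literal('H'). Output: "OH"
Token 3: backref(off=2, len=1). Copied 'O' from pos 0. Output: "OHO"

Answer: OHO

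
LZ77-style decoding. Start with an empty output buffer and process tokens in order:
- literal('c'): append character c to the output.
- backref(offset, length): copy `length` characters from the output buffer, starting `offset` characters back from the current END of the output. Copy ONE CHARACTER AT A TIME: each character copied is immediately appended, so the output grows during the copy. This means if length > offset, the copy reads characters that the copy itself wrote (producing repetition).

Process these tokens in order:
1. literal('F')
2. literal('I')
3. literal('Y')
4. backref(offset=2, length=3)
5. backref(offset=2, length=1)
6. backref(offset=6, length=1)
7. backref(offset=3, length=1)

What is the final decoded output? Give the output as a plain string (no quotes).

Token 1: literal('F'). Output: "F"
Token 2: literal('I'). Output: "FI"
Token 3: literal('Y'). Output: "FIY"
Token 4: backref(off=2, len=3) (overlapping!). Copied 'IYI' from pos 1. Output: "FIYIYI"
Token 5: backref(off=2, len=1). Copied 'Y' from pos 4. Output: "FIYIYIY"
Token 6: backref(off=6, len=1). Copied 'I' from pos 1. Output: "FIYIYIYI"
Token 7: backref(off=3, len=1). Copied 'I' from pos 5. Output: "FIYIYIYII"

Answer: FIYIYIYII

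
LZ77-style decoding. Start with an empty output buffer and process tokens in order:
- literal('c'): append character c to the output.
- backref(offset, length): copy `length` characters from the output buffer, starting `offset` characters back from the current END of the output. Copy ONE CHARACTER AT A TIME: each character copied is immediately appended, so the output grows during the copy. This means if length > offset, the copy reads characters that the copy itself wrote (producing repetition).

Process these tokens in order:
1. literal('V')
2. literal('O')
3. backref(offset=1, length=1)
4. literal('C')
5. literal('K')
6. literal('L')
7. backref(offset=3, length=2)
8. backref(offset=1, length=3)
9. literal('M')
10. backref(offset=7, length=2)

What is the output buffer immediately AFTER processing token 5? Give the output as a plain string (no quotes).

Token 1: literal('V'). Output: "V"
Token 2: literal('O'). Output: "VO"
Token 3: backref(off=1, len=1). Copied 'O' from pos 1. Output: "VOO"
Token 4: literal('C'). Output: "VOOC"
Token 5: literal('K'). Output: "VOOCK"

Answer: VOOCK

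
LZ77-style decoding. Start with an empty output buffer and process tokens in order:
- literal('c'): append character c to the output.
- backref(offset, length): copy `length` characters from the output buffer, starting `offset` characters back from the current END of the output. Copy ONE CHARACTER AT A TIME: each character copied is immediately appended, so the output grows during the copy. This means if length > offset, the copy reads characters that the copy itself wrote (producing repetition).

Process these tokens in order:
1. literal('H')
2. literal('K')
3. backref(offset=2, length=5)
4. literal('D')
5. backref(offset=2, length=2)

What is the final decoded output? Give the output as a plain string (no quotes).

Token 1: literal('H'). Output: "H"
Token 2: literal('K'). Output: "HK"
Token 3: backref(off=2, len=5) (overlapping!). Copied 'HKHKH' from pos 0. Output: "HKHKHKH"
Token 4: literal('D'). Output: "HKHKHKHD"
Token 5: backref(off=2, len=2). Copied 'HD' from pos 6. Output: "HKHKHKHDHD"

Answer: HKHKHKHDHD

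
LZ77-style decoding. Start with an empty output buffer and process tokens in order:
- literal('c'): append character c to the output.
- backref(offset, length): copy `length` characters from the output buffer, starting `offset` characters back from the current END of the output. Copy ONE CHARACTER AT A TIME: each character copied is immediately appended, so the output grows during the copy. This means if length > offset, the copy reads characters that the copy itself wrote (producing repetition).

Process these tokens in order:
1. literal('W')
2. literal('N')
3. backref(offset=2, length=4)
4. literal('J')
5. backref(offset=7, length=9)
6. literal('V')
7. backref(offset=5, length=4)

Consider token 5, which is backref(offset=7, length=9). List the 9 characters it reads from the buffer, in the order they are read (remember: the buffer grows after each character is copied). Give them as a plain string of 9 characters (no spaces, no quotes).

Token 1: literal('W'). Output: "W"
Token 2: literal('N'). Output: "WN"
Token 3: backref(off=2, len=4) (overlapping!). Copied 'WNWN' from pos 0. Output: "WNWNWN"
Token 4: literal('J'). Output: "WNWNWNJ"
Token 5: backref(off=7, len=9). Buffer before: "WNWNWNJ" (len 7)
  byte 1: read out[0]='W', append. Buffer now: "WNWNWNJW"
  byte 2: read out[1]='N', append. Buffer now: "WNWNWNJWN"
  byte 3: read out[2]='W', append. Buffer now: "WNWNWNJWNW"
  byte 4: read out[3]='N', append. Buffer now: "WNWNWNJWNWN"
  byte 5: read out[4]='W', append. Buffer now: "WNWNWNJWNWNW"
  byte 6: read out[5]='N', append. Buffer now: "WNWNWNJWNWNWN"
  byte 7: read out[6]='J', append. Buffer now: "WNWNWNJWNWNWNJ"
  byte 8: read out[7]='W', append. Buffer now: "WNWNWNJWNWNWNJW"
  byte 9: read out[8]='N', append. Buffer now: "WNWNWNJWNWNWNJWN"

Answer: WNWNWNJWN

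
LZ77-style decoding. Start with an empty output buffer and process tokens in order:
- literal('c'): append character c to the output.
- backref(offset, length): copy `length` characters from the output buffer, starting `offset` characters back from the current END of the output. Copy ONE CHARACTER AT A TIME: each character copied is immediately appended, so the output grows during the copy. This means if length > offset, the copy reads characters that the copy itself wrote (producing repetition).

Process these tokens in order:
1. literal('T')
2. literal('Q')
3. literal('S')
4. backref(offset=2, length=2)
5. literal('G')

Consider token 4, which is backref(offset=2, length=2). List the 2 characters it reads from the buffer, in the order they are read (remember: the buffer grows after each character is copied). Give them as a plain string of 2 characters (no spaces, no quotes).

Token 1: literal('T'). Output: "T"
Token 2: literal('Q'). Output: "TQ"
Token 3: literal('S'). Output: "TQS"
Token 4: backref(off=2, len=2). Buffer before: "TQS" (len 3)
  byte 1: read out[1]='Q', append. Buffer now: "TQSQ"
  byte 2: read out[2]='S', append. Buffer now: "TQSQS"

Answer: QS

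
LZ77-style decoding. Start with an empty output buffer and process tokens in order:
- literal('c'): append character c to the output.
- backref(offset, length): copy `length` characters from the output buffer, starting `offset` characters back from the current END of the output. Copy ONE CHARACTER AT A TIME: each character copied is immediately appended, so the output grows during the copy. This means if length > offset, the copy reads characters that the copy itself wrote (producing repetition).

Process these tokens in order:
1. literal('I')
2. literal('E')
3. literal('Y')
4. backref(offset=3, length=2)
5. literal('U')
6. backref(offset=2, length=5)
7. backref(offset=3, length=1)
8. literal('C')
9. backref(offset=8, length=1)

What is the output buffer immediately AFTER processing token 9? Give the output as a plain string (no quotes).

Answer: IEYIEUEUEUEECU

Derivation:
Token 1: literal('I'). Output: "I"
Token 2: literal('E'). Output: "IE"
Token 3: literal('Y'). Output: "IEY"
Token 4: backref(off=3, len=2). Copied 'IE' from pos 0. Output: "IEYIE"
Token 5: literal('U'). Output: "IEYIEU"
Token 6: backref(off=2, len=5) (overlapping!). Copied 'EUEUE' from pos 4. Output: "IEYIEUEUEUE"
Token 7: backref(off=3, len=1). Copied 'E' from pos 8. Output: "IEYIEUEUEUEE"
Token 8: literal('C'). Output: "IEYIEUEUEUEEC"
Token 9: backref(off=8, len=1). Copied 'U' from pos 5. Output: "IEYIEUEUEUEECU"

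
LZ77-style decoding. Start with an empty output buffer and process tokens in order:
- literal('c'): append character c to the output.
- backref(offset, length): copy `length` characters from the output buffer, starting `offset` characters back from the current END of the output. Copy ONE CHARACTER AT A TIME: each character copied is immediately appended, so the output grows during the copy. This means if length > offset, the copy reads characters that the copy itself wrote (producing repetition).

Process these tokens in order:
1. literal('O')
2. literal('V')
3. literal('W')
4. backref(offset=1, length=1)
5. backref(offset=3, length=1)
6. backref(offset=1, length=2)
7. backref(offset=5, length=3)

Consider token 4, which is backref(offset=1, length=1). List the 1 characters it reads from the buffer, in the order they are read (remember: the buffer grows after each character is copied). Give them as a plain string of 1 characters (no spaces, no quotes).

Token 1: literal('O'). Output: "O"
Token 2: literal('V'). Output: "OV"
Token 3: literal('W'). Output: "OVW"
Token 4: backref(off=1, len=1). Buffer before: "OVW" (len 3)
  byte 1: read out[2]='W', append. Buffer now: "OVWW"

Answer: W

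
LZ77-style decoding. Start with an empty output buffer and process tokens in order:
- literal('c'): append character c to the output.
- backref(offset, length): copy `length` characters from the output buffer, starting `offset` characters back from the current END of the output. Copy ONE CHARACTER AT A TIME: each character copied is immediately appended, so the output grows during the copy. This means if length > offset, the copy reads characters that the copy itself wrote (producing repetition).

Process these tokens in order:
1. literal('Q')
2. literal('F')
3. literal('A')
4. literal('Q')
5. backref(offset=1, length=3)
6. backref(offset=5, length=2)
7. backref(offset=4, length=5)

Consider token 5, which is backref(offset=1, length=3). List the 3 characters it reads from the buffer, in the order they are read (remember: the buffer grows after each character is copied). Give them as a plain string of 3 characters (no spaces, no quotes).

Answer: QQQ

Derivation:
Token 1: literal('Q'). Output: "Q"
Token 2: literal('F'). Output: "QF"
Token 3: literal('A'). Output: "QFA"
Token 4: literal('Q'). Output: "QFAQ"
Token 5: backref(off=1, len=3). Buffer before: "QFAQ" (len 4)
  byte 1: read out[3]='Q', append. Buffer now: "QFAQQ"
  byte 2: read out[4]='Q', append. Buffer now: "QFAQQQ"
  byte 3: read out[5]='Q', append. Buffer now: "QFAQQQQ"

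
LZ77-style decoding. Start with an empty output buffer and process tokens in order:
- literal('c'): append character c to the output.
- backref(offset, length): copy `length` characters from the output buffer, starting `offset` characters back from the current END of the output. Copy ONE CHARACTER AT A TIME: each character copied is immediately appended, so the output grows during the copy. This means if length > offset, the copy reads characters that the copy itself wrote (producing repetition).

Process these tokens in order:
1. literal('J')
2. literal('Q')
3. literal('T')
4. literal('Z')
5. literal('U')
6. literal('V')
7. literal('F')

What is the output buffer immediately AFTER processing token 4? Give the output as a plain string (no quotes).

Token 1: literal('J'). Output: "J"
Token 2: literal('Q'). Output: "JQ"
Token 3: literal('T'). Output: "JQT"
Token 4: literal('Z'). Output: "JQTZ"

Answer: JQTZ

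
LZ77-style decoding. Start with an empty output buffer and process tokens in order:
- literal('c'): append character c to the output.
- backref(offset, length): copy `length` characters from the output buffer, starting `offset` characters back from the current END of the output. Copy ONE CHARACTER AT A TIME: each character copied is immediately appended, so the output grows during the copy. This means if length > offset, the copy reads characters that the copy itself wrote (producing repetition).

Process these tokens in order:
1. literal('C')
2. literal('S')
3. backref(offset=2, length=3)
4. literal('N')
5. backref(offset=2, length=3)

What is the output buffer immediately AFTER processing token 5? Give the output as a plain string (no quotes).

Answer: CSCSCNCNC

Derivation:
Token 1: literal('C'). Output: "C"
Token 2: literal('S'). Output: "CS"
Token 3: backref(off=2, len=3) (overlapping!). Copied 'CSC' from pos 0. Output: "CSCSC"
Token 4: literal('N'). Output: "CSCSCN"
Token 5: backref(off=2, len=3) (overlapping!). Copied 'CNC' from pos 4. Output: "CSCSCNCNC"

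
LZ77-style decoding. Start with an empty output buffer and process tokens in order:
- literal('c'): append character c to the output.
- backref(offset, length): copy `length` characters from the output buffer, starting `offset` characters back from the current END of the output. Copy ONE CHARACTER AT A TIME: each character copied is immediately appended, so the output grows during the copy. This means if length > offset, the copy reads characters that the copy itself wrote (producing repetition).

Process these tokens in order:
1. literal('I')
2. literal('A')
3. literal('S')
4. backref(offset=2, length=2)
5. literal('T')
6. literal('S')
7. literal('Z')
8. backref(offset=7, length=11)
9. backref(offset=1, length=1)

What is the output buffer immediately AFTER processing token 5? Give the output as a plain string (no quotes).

Answer: IASAST

Derivation:
Token 1: literal('I'). Output: "I"
Token 2: literal('A'). Output: "IA"
Token 3: literal('S'). Output: "IAS"
Token 4: backref(off=2, len=2). Copied 'AS' from pos 1. Output: "IASAS"
Token 5: literal('T'). Output: "IASAST"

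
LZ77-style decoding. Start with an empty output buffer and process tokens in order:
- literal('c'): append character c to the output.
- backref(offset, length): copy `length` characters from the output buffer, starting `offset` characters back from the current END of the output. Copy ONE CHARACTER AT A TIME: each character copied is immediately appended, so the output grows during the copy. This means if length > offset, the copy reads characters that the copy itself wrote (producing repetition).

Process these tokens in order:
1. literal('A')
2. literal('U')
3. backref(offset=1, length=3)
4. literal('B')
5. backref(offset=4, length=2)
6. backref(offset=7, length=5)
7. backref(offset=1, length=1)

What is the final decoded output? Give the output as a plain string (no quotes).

Token 1: literal('A'). Output: "A"
Token 2: literal('U'). Output: "AU"
Token 3: backref(off=1, len=3) (overlapping!). Copied 'UUU' from pos 1. Output: "AUUUU"
Token 4: literal('B'). Output: "AUUUUB"
Token 5: backref(off=4, len=2). Copied 'UU' from pos 2. Output: "AUUUUBUU"
Token 6: backref(off=7, len=5). Copied 'UUUUB' from pos 1. Output: "AUUUUBUUUUUUB"
Token 7: backref(off=1, len=1). Copied 'B' from pos 12. Output: "AUUUUBUUUUUUBB"

Answer: AUUUUBUUUUUUBB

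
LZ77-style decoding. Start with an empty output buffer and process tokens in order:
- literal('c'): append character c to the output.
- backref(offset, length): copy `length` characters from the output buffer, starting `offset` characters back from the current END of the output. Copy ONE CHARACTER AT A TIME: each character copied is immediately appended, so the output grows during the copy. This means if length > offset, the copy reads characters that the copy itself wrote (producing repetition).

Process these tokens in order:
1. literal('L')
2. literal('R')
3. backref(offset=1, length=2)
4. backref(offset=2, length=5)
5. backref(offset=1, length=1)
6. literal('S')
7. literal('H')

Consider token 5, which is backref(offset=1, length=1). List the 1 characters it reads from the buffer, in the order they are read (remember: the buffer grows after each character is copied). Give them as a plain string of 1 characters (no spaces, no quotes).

Token 1: literal('L'). Output: "L"
Token 2: literal('R'). Output: "LR"
Token 3: backref(off=1, len=2) (overlapping!). Copied 'RR' from pos 1. Output: "LRRR"
Token 4: backref(off=2, len=5) (overlapping!). Copied 'RRRRR' from pos 2. Output: "LRRRRRRRR"
Token 5: backref(off=1, len=1). Buffer before: "LRRRRRRRR" (len 9)
  byte 1: read out[8]='R', append. Buffer now: "LRRRRRRRRR"

Answer: R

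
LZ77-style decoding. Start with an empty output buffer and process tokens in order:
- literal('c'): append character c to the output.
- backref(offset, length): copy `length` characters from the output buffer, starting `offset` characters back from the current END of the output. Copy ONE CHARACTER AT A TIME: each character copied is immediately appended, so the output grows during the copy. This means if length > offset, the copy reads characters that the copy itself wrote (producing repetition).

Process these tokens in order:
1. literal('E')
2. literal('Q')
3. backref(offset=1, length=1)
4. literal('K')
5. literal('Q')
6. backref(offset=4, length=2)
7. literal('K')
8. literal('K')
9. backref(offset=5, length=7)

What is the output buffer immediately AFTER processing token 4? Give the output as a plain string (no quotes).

Answer: EQQK

Derivation:
Token 1: literal('E'). Output: "E"
Token 2: literal('Q'). Output: "EQ"
Token 3: backref(off=1, len=1). Copied 'Q' from pos 1. Output: "EQQ"
Token 4: literal('K'). Output: "EQQK"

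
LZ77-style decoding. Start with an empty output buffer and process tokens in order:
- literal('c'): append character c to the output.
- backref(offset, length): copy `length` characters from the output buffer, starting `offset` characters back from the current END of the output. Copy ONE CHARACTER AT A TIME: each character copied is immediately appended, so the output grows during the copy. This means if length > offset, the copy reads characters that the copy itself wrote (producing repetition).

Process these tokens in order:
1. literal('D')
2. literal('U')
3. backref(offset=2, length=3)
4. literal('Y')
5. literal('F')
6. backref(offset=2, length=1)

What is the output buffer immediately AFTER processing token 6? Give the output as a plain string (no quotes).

Token 1: literal('D'). Output: "D"
Token 2: literal('U'). Output: "DU"
Token 3: backref(off=2, len=3) (overlapping!). Copied 'DUD' from pos 0. Output: "DUDUD"
Token 4: literal('Y'). Output: "DUDUDY"
Token 5: literal('F'). Output: "DUDUDYF"
Token 6: backref(off=2, len=1). Copied 'Y' from pos 5. Output: "DUDUDYFY"

Answer: DUDUDYFY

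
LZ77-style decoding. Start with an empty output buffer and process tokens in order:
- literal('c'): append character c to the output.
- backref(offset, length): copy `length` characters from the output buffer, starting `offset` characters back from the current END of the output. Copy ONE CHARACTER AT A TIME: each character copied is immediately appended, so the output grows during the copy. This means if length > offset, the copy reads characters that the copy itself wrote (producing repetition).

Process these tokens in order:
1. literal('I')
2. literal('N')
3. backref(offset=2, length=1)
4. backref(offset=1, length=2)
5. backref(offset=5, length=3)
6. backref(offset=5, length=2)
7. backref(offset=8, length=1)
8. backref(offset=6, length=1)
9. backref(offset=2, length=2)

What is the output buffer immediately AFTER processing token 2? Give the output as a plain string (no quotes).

Token 1: literal('I'). Output: "I"
Token 2: literal('N'). Output: "IN"

Answer: IN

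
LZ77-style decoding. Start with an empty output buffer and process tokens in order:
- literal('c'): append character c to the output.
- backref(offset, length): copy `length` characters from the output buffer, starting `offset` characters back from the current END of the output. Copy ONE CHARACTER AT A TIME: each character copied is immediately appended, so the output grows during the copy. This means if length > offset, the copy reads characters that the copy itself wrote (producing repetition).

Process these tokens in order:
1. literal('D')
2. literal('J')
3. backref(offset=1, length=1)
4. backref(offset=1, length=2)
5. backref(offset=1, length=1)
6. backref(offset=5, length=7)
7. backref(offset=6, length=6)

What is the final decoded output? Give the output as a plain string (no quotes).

Answer: DJJJJJJJJJJJJJJJJJJ

Derivation:
Token 1: literal('D'). Output: "D"
Token 2: literal('J'). Output: "DJ"
Token 3: backref(off=1, len=1). Copied 'J' from pos 1. Output: "DJJ"
Token 4: backref(off=1, len=2) (overlapping!). Copied 'JJ' from pos 2. Output: "DJJJJ"
Token 5: backref(off=1, len=1). Copied 'J' from pos 4. Output: "DJJJJJ"
Token 6: backref(off=5, len=7) (overlapping!). Copied 'JJJJJJJ' from pos 1. Output: "DJJJJJJJJJJJJ"
Token 7: backref(off=6, len=6). Copied 'JJJJJJ' from pos 7. Output: "DJJJJJJJJJJJJJJJJJJ"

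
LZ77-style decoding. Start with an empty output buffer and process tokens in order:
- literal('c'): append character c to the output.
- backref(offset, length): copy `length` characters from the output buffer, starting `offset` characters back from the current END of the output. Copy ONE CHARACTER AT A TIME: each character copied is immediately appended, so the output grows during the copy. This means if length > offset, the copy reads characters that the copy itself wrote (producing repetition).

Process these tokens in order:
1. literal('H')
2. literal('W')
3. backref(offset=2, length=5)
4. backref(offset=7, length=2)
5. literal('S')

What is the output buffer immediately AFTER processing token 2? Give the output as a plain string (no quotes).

Answer: HW

Derivation:
Token 1: literal('H'). Output: "H"
Token 2: literal('W'). Output: "HW"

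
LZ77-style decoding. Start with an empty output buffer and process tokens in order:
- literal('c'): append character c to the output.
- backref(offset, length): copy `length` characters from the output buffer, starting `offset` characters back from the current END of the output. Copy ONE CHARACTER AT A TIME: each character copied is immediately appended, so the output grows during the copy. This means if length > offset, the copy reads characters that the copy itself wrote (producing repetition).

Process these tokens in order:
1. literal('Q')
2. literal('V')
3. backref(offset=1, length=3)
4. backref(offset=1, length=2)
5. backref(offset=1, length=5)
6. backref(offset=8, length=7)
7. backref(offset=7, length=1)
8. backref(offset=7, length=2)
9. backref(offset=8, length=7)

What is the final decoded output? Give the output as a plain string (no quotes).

Token 1: literal('Q'). Output: "Q"
Token 2: literal('V'). Output: "QV"
Token 3: backref(off=1, len=3) (overlapping!). Copied 'VVV' from pos 1. Output: "QVVVV"
Token 4: backref(off=1, len=2) (overlapping!). Copied 'VV' from pos 4. Output: "QVVVVVV"
Token 5: backref(off=1, len=5) (overlapping!). Copied 'VVVVV' from pos 6. Output: "QVVVVVVVVVVV"
Token 6: backref(off=8, len=7). Copied 'VVVVVVV' from pos 4. Output: "QVVVVVVVVVVVVVVVVVV"
Token 7: backref(off=7, len=1). Copied 'V' from pos 12. Output: "QVVVVVVVVVVVVVVVVVVV"
Token 8: backref(off=7, len=2). Copied 'VV' from pos 13. Output: "QVVVVVVVVVVVVVVVVVVVVV"
Token 9: backref(off=8, len=7). Copied 'VVVVVVV' from pos 14. Output: "QVVVVVVVVVVVVVVVVVVVVVVVVVVVV"

Answer: QVVVVVVVVVVVVVVVVVVVVVVVVVVVV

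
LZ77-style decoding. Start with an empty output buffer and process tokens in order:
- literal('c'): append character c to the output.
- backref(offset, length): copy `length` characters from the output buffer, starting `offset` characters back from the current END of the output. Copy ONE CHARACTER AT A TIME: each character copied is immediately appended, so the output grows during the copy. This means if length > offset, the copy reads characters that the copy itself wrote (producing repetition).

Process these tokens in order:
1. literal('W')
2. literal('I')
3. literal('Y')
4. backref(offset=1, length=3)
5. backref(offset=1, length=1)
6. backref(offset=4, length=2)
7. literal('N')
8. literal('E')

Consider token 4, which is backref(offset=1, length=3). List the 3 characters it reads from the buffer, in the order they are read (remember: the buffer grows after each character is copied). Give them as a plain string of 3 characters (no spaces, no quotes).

Token 1: literal('W'). Output: "W"
Token 2: literal('I'). Output: "WI"
Token 3: literal('Y'). Output: "WIY"
Token 4: backref(off=1, len=3). Buffer before: "WIY" (len 3)
  byte 1: read out[2]='Y', append. Buffer now: "WIYY"
  byte 2: read out[3]='Y', append. Buffer now: "WIYYY"
  byte 3: read out[4]='Y', append. Buffer now: "WIYYYY"

Answer: YYY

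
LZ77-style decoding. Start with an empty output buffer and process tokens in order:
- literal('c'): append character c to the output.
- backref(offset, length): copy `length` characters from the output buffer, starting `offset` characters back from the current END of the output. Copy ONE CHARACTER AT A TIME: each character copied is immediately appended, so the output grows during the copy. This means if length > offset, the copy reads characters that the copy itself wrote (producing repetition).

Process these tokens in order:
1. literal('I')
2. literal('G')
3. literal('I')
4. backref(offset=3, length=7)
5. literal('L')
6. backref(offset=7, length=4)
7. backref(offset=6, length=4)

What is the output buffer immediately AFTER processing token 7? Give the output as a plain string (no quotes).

Token 1: literal('I'). Output: "I"
Token 2: literal('G'). Output: "IG"
Token 3: literal('I'). Output: "IGI"
Token 4: backref(off=3, len=7) (overlapping!). Copied 'IGIIGII' from pos 0. Output: "IGIIGIIGII"
Token 5: literal('L'). Output: "IGIIGIIGIIL"
Token 6: backref(off=7, len=4). Copied 'GIIG' from pos 4. Output: "IGIIGIIGIILGIIG"
Token 7: backref(off=6, len=4). Copied 'ILGI' from pos 9. Output: "IGIIGIIGIILGIIGILGI"

Answer: IGIIGIIGIILGIIGILGI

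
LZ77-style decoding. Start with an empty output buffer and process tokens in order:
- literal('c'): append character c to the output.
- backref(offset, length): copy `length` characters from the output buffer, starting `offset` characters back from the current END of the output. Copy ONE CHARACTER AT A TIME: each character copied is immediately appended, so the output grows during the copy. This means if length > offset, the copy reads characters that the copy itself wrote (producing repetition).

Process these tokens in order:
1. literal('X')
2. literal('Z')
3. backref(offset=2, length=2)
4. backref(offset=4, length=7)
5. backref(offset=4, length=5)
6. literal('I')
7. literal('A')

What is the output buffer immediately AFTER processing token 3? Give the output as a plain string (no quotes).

Answer: XZXZ

Derivation:
Token 1: literal('X'). Output: "X"
Token 2: literal('Z'). Output: "XZ"
Token 3: backref(off=2, len=2). Copied 'XZ' from pos 0. Output: "XZXZ"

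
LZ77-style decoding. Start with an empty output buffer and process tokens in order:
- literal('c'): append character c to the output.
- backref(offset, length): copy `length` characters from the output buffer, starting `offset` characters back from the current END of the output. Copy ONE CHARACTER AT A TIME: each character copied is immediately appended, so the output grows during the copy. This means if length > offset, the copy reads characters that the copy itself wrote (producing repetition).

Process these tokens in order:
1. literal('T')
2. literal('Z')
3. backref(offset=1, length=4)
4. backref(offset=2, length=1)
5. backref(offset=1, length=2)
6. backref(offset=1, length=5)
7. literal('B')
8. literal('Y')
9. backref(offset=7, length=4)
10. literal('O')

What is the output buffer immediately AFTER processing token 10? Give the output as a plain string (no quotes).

Token 1: literal('T'). Output: "T"
Token 2: literal('Z'). Output: "TZ"
Token 3: backref(off=1, len=4) (overlapping!). Copied 'ZZZZ' from pos 1. Output: "TZZZZZ"
Token 4: backref(off=2, len=1). Copied 'Z' from pos 4. Output: "TZZZZZZ"
Token 5: backref(off=1, len=2) (overlapping!). Copied 'ZZ' from pos 6. Output: "TZZZZZZZZ"
Token 6: backref(off=1, len=5) (overlapping!). Copied 'ZZZZZ' from pos 8. Output: "TZZZZZZZZZZZZZ"
Token 7: literal('B'). Output: "TZZZZZZZZZZZZZB"
Token 8: literal('Y'). Output: "TZZZZZZZZZZZZZBY"
Token 9: backref(off=7, len=4). Copied 'ZZZZ' from pos 9. Output: "TZZZZZZZZZZZZZBYZZZZ"
Token 10: literal('O'). Output: "TZZZZZZZZZZZZZBYZZZZO"

Answer: TZZZZZZZZZZZZZBYZZZZO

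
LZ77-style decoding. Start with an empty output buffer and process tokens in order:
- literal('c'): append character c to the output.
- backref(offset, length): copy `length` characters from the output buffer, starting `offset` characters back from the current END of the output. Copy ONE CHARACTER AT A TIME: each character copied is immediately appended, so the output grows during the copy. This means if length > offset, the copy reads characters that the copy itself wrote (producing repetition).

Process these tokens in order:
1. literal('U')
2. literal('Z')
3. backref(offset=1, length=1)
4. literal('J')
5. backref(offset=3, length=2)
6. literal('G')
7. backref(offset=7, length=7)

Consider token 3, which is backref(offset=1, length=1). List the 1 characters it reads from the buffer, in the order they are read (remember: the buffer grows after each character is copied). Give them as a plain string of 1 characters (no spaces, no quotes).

Answer: Z

Derivation:
Token 1: literal('U'). Output: "U"
Token 2: literal('Z'). Output: "UZ"
Token 3: backref(off=1, len=1). Buffer before: "UZ" (len 2)
  byte 1: read out[1]='Z', append. Buffer now: "UZZ"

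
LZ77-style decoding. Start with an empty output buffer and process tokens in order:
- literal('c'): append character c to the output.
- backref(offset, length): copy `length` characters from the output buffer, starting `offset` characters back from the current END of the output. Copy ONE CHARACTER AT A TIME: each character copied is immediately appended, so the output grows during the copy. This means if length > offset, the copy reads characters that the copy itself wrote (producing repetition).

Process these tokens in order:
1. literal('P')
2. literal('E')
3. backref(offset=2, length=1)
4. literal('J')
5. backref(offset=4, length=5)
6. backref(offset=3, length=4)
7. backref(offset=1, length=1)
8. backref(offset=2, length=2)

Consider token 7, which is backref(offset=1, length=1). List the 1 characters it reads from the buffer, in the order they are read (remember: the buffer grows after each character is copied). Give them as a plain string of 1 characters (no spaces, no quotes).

Token 1: literal('P'). Output: "P"
Token 2: literal('E'). Output: "PE"
Token 3: backref(off=2, len=1). Copied 'P' from pos 0. Output: "PEP"
Token 4: literal('J'). Output: "PEPJ"
Token 5: backref(off=4, len=5) (overlapping!). Copied 'PEPJP' from pos 0. Output: "PEPJPEPJP"
Token 6: backref(off=3, len=4) (overlapping!). Copied 'PJPP' from pos 6. Output: "PEPJPEPJPPJPP"
Token 7: backref(off=1, len=1). Buffer before: "PEPJPEPJPPJPP" (len 13)
  byte 1: read out[12]='P', append. Buffer now: "PEPJPEPJPPJPPP"

Answer: P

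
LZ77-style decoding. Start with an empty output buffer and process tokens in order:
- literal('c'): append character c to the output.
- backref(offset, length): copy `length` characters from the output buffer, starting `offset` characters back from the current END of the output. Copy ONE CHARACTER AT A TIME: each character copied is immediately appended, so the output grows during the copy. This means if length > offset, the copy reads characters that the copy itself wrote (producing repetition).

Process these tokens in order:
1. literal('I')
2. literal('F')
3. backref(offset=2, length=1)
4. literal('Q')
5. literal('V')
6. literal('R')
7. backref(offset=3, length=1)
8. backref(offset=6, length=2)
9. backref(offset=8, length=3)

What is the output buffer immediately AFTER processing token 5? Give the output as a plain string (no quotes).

Token 1: literal('I'). Output: "I"
Token 2: literal('F'). Output: "IF"
Token 3: backref(off=2, len=1). Copied 'I' from pos 0. Output: "IFI"
Token 4: literal('Q'). Output: "IFIQ"
Token 5: literal('V'). Output: "IFIQV"

Answer: IFIQV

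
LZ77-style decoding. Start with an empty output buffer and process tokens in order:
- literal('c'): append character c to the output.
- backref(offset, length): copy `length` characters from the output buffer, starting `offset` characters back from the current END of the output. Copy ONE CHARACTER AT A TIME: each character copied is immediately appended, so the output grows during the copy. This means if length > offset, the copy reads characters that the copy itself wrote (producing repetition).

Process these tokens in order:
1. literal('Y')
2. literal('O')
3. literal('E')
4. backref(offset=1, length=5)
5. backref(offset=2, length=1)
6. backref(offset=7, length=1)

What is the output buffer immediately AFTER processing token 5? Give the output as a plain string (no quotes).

Answer: YOEEEEEEE

Derivation:
Token 1: literal('Y'). Output: "Y"
Token 2: literal('O'). Output: "YO"
Token 3: literal('E'). Output: "YOE"
Token 4: backref(off=1, len=5) (overlapping!). Copied 'EEEEE' from pos 2. Output: "YOEEEEEE"
Token 5: backref(off=2, len=1). Copied 'E' from pos 6. Output: "YOEEEEEEE"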